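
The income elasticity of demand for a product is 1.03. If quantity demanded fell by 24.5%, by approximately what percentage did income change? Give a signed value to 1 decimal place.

%ΔQ ≈ E × %ΔI ⇒ %ΔI = %ΔQ / E = (-24.5%)/(1.03) ≈ -23.8%.

-23.8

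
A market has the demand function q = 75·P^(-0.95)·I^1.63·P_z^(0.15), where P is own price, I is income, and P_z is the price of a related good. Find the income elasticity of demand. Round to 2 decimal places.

For a Cobb–Douglas (constant-elasticity) form q = A·I^α·…, the elasticity with respect to I equals the exponent α at every point.
Here the exponent on I is 1.63, so the income elasticity of demand is 1.63.

1.63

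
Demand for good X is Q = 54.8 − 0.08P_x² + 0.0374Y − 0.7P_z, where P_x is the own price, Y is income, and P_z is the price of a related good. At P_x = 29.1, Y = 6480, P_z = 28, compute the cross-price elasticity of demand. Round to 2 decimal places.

-0.09

First evaluate Q: 54.8 − 0.08(29.1)² + 0.0374(6480) − 0.7(28) = 54.8 − 67.7448 + 242.352 − 19.6 = 209.8072.
∂Q/∂P_z = −0.7, so E_xy = -0.7·(28/209.8072) ≈ -0.09.
E_xy < 0: the goods are complements.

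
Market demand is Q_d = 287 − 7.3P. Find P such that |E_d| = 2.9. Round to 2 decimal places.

29.23

Set −bP/(a − bP) = −2.9 ⇒ bP = 2.9(a − bP) ⇒ bP(1+2.9) = 2.9·a.
P = 2.9·287/(7.3·3.9) ≈ 29.23.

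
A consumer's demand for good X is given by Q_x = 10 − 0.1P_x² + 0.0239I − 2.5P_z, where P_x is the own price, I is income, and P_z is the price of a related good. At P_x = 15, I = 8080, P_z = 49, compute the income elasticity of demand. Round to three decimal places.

3.323

At the given point, Q_x = 10 − 0.1(15)² + 0.0239(8080) − 2.5(49) = 10 − 22.5 + 193.112 − 122.5 = 58.112.
∂Q_x/∂I = +0.0239, so E_I = 0.0239·(8080/58.112) ≈ 3.323.
E_I > 1: normal good (luxury).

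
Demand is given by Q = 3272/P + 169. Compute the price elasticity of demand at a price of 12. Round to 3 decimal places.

-0.617

At P = 12, Q = 441.6667.
dQ/dP = −3272/P² = −22.7222.
Point elasticity E = (dQ/dP)·(P/Q) = -22.7222 × 12/441.6667 ≈ -0.617.
|E| < 1, so demand is inelastic at this price.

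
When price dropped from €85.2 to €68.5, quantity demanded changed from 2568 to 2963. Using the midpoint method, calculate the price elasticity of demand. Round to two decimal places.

-0.66

%Δq = (2963 − 2568)/[(2568 + 2963)/2] = 395/2765.5 ≈ 0.1428.
%ΔP = (68.5 − 85.2)/[(85.2 + 68.5)/2] = -16.7/76.85 ≈ -0.2173.
Arc elasticity E = %Δq/%ΔP ≈ 0.1428/-0.2173 ≈ -0.66.
|E| < 1: demand is inelastic over this range.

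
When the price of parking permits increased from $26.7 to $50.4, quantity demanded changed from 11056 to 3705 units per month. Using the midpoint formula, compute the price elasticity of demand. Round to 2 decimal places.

-1.62

%ΔQ = (3705 − 11056)/[(11056 + 3705)/2] = -7351/7380.5 ≈ -0.9960.
%ΔP = (50.4 − 26.7)/[(26.7 + 50.4)/2] = 23.7/38.55 ≈ 0.6148.
Arc elasticity E = %ΔQ/%ΔP ≈ -0.9960/0.6148 ≈ -1.62.
|E| > 1: demand is elastic over this range.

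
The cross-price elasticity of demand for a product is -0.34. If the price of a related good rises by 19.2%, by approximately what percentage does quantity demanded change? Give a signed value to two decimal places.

%ΔQ ≈ E × %ΔP_y = (-0.34) × (19.2%) ≈ -6.53%.

-6.53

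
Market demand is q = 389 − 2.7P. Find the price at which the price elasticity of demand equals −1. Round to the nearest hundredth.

72.04

For linear demand q = a − bP, E = −bP/(a − bP). |E| = 1 ⇒ bP = a − bP ⇒ P = a/(2b).
P = 389/(2·2.7) ≈ 72.04.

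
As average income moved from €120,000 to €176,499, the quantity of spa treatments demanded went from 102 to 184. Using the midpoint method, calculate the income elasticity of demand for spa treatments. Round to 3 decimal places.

%ΔQ = (184 − 102)/[(102+184)/2] = 82/143 ≈ 0.5734.
%ΔI = (176,499 − 120,000)/[(120,000+176,499)/2] = 56499/148249.5 ≈ 0.3811.
E_I = %ΔQ/%ΔI ≈ 1.505.
E_I > 1: normal good (luxury).

1.505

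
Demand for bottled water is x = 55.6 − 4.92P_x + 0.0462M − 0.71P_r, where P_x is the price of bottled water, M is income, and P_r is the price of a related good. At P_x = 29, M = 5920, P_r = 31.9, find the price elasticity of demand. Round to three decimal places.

First evaluate x: 55.6 − 4.92(29) + 0.0462(5920) − 0.71(31.9) = 55.6 − 142.68 + 273.504 − 22.649 = 163.775.
∂x/∂P_x = −4.92, so E_p = (−4.92)·(29/163.775) ≈ -0.871.
|E_p| < 1: demand is inelastic.

-0.871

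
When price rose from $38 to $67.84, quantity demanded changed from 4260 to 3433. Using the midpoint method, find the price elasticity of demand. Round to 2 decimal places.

-0.38

%Δq = (3433 − 4260)/[(4260 + 3433)/2] = -827/3846.5 ≈ -0.2150.
%Δp = (67.84 − 38)/[(38 + 67.84)/2] = 29.84/52.92 ≈ 0.5639.
Arc elasticity E = %Δq/%Δp ≈ -0.2150/0.5639 ≈ -0.38.
|E| < 1: demand is inelastic over this range.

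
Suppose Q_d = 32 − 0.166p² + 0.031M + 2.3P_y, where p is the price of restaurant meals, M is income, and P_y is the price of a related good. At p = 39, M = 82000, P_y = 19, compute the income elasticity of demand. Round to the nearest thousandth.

1.075

Evaluating quantity at (p, M, P_y) gives Q_d = 32 − 0.166(39)² + 0.031(82000) + 2.3(19) = 32 − 252.486 + 2542 + 43.7 = 2365.214.
∂Q_d/∂M = +0.031, so E_I = 0.031·(82000/2365.214) ≈ 1.075.
E_I > 1: normal good (luxury).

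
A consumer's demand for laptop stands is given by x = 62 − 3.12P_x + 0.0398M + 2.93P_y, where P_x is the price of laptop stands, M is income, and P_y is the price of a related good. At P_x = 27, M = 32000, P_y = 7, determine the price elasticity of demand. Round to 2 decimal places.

-0.07

x = 62 − 3.12(27) + 0.0398(32000) + 2.93(7) = 62 − 84.24 + 1273.6 + 20.51 = 1271.87.
∂x/∂P_x = −3.12, so E_p = (−3.12)·(27/1271.87) ≈ -0.07.
|E_p| < 1: demand is inelastic.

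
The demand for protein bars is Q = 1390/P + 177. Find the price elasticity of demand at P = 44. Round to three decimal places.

-0.151

At P = 44, Q = 208.5909.
dQ/dP = −1390/P² = −0.718.
Point elasticity E = (dQ/dP)·(P/Q) = -0.718 × 44/208.5909 ≈ -0.151.
|E| < 1, so demand is inelastic at this price.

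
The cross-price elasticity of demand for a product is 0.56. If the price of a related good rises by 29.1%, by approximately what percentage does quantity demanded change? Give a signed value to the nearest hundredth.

%ΔQ ≈ E × %ΔP_y = (0.56) × (29.1%) ≈ 16.30%.

16.30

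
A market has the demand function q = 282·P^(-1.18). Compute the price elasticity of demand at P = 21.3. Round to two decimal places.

For a Cobb–Douglas (constant-elasticity) form q = A·P^α·…, the elasticity with respect to P equals the exponent α at every point.
Here the exponent on P is -1.18, so the price elasticity of demand is -1.18.

-1.18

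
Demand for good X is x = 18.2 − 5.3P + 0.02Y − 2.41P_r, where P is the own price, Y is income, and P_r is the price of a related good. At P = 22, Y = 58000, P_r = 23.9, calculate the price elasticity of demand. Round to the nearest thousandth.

-0.116

Substituting, x = 18.2 − 5.3(22) + 0.02(58000) − 2.41(23.9) = 18.2 − 116.6 + 1160 − 57.599 = 1004.001.
∂x/∂P = −5.3, so E_p = (−5.3)·(22/1004.001) ≈ -0.116.
|E_p| < 1: demand is inelastic.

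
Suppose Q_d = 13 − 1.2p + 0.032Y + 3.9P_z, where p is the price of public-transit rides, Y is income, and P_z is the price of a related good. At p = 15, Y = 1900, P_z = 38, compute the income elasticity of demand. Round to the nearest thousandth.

0.298

At the given point, Q_d = 13 − 1.2(15) + 0.032(1900) + 3.9(38) = 13 − 18 + 60.8 + 148.2 = 204.
∂Q_d/∂Y = +0.032, so E_I = 0.032·(1900/204) ≈ 0.298.
E_I ∈ (0,1): normal good (necessity).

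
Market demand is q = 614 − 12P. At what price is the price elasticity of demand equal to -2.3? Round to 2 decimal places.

Set −bP/(a − bP) = −2.3 ⇒ bP = 2.3(a − bP) ⇒ bP(1+2.3) = 2.3·a.
P = 2.3·614/(12·3.3) ≈ 35.66.

35.66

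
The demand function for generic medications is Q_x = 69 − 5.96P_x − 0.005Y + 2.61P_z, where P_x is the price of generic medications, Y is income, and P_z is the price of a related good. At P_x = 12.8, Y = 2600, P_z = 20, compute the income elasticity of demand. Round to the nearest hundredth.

-0.41

At the given point, Q_x = 69 − 5.96(12.8) − 0.005(2600) + 2.61(20) = 69 − 76.288 − 13 + 52.2 = 31.912.
∂Q_x/∂Y = −0.005, so E_I = -0.005·(2600/31.912) ≈ -0.41.
E_I < 0: inferior good.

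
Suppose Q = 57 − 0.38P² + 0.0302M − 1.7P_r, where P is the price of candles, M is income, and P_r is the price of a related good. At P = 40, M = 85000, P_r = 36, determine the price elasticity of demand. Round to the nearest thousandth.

-0.622

Evaluating quantity at (P, M, P_r) gives Q = 57 − 0.38(40)² + 0.0302(85000) − 1.7(36) = 57 − 608 + 2567 − 61.2 = 1954.8.
∂Q/∂P = −2·0.38·P = -30.4, so E_p = -30.4·(40/1954.8) ≈ -0.622.
|E_p| < 1: demand is inelastic.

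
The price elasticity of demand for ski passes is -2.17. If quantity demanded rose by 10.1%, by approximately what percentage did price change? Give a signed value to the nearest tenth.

-4.7

%ΔQ ≈ E × %ΔP ⇒ %ΔP = %ΔQ / E = (10.1%)/(-2.17) ≈ -4.7%.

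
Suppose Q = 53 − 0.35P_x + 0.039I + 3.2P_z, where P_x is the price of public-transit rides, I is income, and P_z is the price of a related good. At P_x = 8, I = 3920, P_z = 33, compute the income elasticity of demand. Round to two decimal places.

0.50

Q = 53 − 0.35(8) + 0.039(3920) + 3.2(33) = 53 − 2.8 + 152.88 + 105.6 = 308.68.
∂Q/∂I = +0.039, so E_I = 0.039·(3920/308.68) ≈ 0.50.
E_I ∈ (0,1): normal good (necessity).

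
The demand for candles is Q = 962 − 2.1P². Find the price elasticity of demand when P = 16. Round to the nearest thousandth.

At P = 16, Q = 424.4.
dQ/dP = −2·2.1·P = −67.2.
Point elasticity E = (dQ/dP)·(P/Q) = -67.2 × 16/424.4 ≈ -2.533.
|E| > 1, so demand is elastic at this price.

-2.533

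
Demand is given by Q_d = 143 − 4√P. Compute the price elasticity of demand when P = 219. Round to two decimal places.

-0.35

At P = 219, Q_d = 83.8054.
dQ_d/dP = −4/(2√P) = −4/(2·14.7986).
Point elasticity E = (dQ_d/dP)·(P/Q_d) = -0.1351 × 219/83.8054 ≈ -0.35.
|E| < 1, so demand is inelastic at this price.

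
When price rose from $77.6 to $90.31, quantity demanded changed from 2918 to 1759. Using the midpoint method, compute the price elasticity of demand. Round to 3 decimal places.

-3.274

%Δq = (1759 − 2918)/[(2918 + 1759)/2] = -1159/2338.5 ≈ -0.4956.
%ΔP = (90.31 − 77.6)/[(77.6 + 90.31)/2] = 12.71/83.955 ≈ 0.1514.
Arc elasticity E = %Δq/%ΔP ≈ -0.4956/0.1514 ≈ -3.274.
|E| > 1: demand is elastic over this range.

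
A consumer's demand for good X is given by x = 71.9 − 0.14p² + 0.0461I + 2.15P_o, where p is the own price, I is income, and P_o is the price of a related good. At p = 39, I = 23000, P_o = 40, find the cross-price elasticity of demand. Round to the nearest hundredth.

0.09

First evaluate x: 71.9 − 0.14(39)² + 0.0461(23000) + 2.15(40) = 71.9 − 212.94 + 1060.3 + 86 = 1005.26.
∂x/∂P_o = +2.15, so E_xy = 2.15·(40/1005.26) ≈ 0.09.
E_xy > 0: the goods are substitutes.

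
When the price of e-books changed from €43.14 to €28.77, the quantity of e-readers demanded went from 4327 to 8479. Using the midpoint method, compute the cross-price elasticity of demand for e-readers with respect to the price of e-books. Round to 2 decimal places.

%ΔQ_x = (8479 − 4327)/[(4327+8479)/2] = 4152/6403 ≈ 0.6484.
%ΔP_y = (28.77 − 43.14)/[(43.14+28.77)/2] ≈ -0.3997.
E_xy = 0.6484/-0.3997 ≈ -1.62.
E_xy < 0, so e-readers and e-books are complements.

-1.62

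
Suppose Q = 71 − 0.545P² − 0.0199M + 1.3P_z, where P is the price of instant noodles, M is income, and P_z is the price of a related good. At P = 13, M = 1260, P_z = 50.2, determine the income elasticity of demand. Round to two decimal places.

First evaluate Q: 71 − 0.545(13)² − 0.0199(1260) + 1.3(50.2) = 71 − 92.105 − 25.074 + 65.26 = 19.081.
∂Q/∂M = −0.0199, so E_I = -0.0199·(1260/19.081) ≈ -1.31.
E_I < 0: inferior good.

-1.31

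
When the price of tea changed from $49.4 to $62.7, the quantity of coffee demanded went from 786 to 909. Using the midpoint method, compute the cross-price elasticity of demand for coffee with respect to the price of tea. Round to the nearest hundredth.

0.61

%ΔQ_x = (909 − 786)/[(786+909)/2] = 123/847.5 ≈ 0.1451.
%ΔP_y = (62.7 − 49.4)/[(49.4+62.7)/2] ≈ 0.2373.
E_xy = 0.1451/0.2373 ≈ 0.61.
E_xy > 0, so coffee and tea are substitutes.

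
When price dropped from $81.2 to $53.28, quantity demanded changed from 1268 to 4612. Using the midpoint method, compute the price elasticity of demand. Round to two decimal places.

-2.74

%Δq = (4612 − 1268)/[(1268 + 4612)/2] = 3344/2940 ≈ 1.1374.
%Δp = (53.28 − 81.2)/[(81.2 + 53.28)/2] = -27.92/67.24 ≈ -0.4152.
Arc elasticity E = %Δq/%Δp ≈ 1.1374/-0.4152 ≈ -2.74.
|E| > 1: demand is elastic over this range.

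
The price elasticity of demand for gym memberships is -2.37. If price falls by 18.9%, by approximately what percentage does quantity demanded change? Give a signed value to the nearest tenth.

44.8

%ΔQ ≈ E × %ΔP = (-2.37) × (-18.9%) ≈ 44.8%.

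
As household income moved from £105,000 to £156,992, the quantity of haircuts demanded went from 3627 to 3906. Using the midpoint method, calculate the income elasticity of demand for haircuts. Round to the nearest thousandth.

0.187

%ΔQ = (3906 − 3627)/[(3627+3906)/2] = 279/3766.5 ≈ 0.0741.
%ΔI = (156,992 − 105,000)/[(105,000+156,992)/2] = 51992/130996 ≈ 0.3969.
E_I = %ΔQ/%ΔI ≈ 0.187.
E_I ∈ (0,1): normal good (necessity).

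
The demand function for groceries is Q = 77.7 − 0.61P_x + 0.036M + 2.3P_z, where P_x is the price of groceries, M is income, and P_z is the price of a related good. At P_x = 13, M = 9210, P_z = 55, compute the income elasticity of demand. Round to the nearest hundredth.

0.63

Substituting, Q = 77.7 − 0.61(13) + 0.036(9210) + 2.3(55) = 77.7 − 7.93 + 331.56 + 126.5 = 527.83.
∂Q/∂M = +0.036, so E_I = 0.036·(9210/527.83) ≈ 0.63.
E_I ∈ (0,1): normal good (necessity).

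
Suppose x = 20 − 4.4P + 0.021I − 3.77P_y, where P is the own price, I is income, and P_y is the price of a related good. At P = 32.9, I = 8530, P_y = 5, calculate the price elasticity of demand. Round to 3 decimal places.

x = 20 − 4.4(32.9) + 0.021(8530) − 3.77(5) = 20 − 144.76 + 179.13 − 18.85 = 35.52.
∂x/∂P = −4.4, so E_p = (−4.4)·(32.9/35.52) ≈ -4.075.
|E_p| > 1: demand is elastic.

-4.075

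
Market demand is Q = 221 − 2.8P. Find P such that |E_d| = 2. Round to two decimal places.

Set −bP/(a − bP) = −2 ⇒ bP = 2(a − bP) ⇒ bP(1+2) = 2·a.
P = 2·221/(2.8·3) ≈ 52.62.

52.62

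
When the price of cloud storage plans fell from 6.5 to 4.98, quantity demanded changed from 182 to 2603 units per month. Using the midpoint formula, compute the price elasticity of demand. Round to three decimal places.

%ΔQ = (2603 − 182)/[(182 + 2603)/2] = 2421/1392.5 ≈ 1.7386.
%Δp = (4.98 − 6.5)/[(6.5 + 4.98)/2] = -1.52/5.74 ≈ -0.2648.
Arc elasticity E = %ΔQ/%Δp ≈ 1.7386/-0.2648 ≈ -6.566.
|E| > 1: demand is elastic over this range.

-6.566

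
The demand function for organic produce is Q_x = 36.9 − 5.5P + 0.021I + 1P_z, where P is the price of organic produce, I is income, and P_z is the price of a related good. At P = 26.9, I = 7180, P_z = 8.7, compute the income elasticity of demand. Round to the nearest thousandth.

3.113

At the given point, Q_x = 36.9 − 5.5(26.9) + 0.021(7180) + 1(8.7) = 36.9 − 147.95 + 150.78 + 8.7 = 48.43.
∂Q_x/∂I = +0.021, so E_I = 0.021·(7180/48.43) ≈ 3.113.
E_I > 1: normal good (luxury).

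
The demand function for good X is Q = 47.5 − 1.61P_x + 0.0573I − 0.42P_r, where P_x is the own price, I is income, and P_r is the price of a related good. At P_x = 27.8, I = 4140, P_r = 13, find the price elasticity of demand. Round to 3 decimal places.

-0.191

Evaluating quantity at (P_x, I, P_r) gives Q = 47.5 − 1.61(27.8) + 0.0573(4140) − 0.42(13) = 47.5 − 44.758 + 237.222 − 5.46 = 234.504.
∂Q/∂P_x = −1.61, so E_p = (−1.61)·(27.8/234.504) ≈ -0.191.
|E_p| < 1: demand is inelastic.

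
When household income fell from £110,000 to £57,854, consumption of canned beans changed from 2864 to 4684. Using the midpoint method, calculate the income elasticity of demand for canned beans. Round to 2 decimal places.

%ΔQ = (4684 − 2864)/[(2864+4684)/2] = 1820/3774 ≈ 0.4822.
%ΔM = (57,854 − 110,000)/[(110,000+57,854)/2] = -52146/83927 ≈ -0.6213.
E_I = %ΔQ/%ΔM ≈ -0.78.
E_I < 0: inferior good.

-0.78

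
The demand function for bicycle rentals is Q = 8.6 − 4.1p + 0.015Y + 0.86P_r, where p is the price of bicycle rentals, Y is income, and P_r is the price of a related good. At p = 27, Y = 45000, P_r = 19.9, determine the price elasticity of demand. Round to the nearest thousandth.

-0.188

Substituting, Q = 8.6 − 4.1(27) + 0.015(45000) + 0.86(19.9) = 8.6 − 110.7 + 675 + 17.114 = 590.014.
∂Q/∂p = −4.1, so E_p = (−4.1)·(27/590.014) ≈ -0.188.
|E_p| < 1: demand is inelastic.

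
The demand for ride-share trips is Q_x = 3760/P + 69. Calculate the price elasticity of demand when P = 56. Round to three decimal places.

-0.493

At P = 56, Q_x = 136.1429.
dQ_x/dP = −3760/P² = −1.199.
Point elasticity E = (dQ_x/dP)·(P/Q_x) = -1.199 × 56/136.1429 ≈ -0.493.
|E| < 1, so demand is inelastic at this price.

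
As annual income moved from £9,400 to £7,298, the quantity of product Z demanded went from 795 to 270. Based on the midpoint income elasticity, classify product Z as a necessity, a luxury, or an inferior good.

luxury

%ΔQ = (270 − 795)/[(795+270)/2] = -525/532.5 ≈ -0.9859.
%ΔY = (7,298 − 9,400)/[(9,400+7,298)/2] = -2102/8349 ≈ -0.2518.
E_I = %ΔQ/%ΔY ≈ 3.916.
E_I > 1: normal good (luxury).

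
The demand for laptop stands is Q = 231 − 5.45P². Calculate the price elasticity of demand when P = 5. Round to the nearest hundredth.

At P = 5, Q = 94.75.
dQ/dP = −2·5.45·P = −54.5.
Point elasticity E = (dQ/dP)·(P/Q) = -54.5 × 5/94.75 ≈ -2.88.
|E| > 1, so demand is elastic at this price.

-2.88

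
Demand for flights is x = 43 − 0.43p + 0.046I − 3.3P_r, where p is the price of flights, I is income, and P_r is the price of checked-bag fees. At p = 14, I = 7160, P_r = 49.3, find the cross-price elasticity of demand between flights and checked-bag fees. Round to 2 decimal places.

-0.80

Substituting, x = 43 − 0.43(14) + 0.046(7160) − 3.3(49.3) = 43 − 6.02 + 329.36 − 162.69 = 203.65.
∂x/∂P_r = −3.3, so E_xy = -3.3·(49.3/203.65) ≈ -0.80.
E_xy < 0: the goods are complements.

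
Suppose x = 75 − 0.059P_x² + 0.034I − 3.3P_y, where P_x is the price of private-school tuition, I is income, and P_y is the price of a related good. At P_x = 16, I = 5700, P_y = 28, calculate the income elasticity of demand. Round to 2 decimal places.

1.20

At the given point, x = 75 − 0.059(16)² + 0.034(5700) − 3.3(28) = 75 − 15.104 + 193.8 − 92.4 = 161.296.
∂x/∂I = +0.034, so E_I = 0.034·(5700/161.296) ≈ 1.20.
E_I > 1: normal good (luxury).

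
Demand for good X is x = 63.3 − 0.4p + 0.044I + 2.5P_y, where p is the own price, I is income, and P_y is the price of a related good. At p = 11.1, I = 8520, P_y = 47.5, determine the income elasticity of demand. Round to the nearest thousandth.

x = 63.3 − 0.4(11.1) + 0.044(8520) + 2.5(47.5) = 63.3 − 4.44 + 374.88 + 118.75 = 552.49.
∂x/∂I = +0.044, so E_I = 0.044·(8520/552.49) ≈ 0.679.
E_I ∈ (0,1): normal good (necessity).

0.679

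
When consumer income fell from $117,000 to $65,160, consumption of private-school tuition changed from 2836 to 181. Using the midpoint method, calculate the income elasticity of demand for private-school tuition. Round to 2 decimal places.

3.09

%ΔQ = (181 − 2836)/[(2836+181)/2] = -2655/1508.5 ≈ -1.7600.
%ΔI = (65,160 − 117,000)/[(117,000+65,160)/2] = -51840/91080 ≈ -0.5692.
E_I = %ΔQ/%ΔI ≈ 3.09.
E_I > 1: normal good (luxury).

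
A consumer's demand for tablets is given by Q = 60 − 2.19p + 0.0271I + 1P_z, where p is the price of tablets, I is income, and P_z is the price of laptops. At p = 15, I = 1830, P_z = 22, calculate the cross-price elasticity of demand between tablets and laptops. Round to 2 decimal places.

At the given point, Q = 60 − 2.19(15) + 0.0271(1830) + 1(22) = 60 − 32.85 + 49.593 + 22 = 98.743.
∂Q/∂P_z = +1, so E_xy = 1·(22/98.743) ≈ 0.22.
E_xy > 0: the goods are substitutes.

0.22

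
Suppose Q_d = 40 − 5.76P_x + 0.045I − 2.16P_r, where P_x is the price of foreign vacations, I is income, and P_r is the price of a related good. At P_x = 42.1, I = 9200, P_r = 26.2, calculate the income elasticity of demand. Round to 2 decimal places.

Substituting, Q_d = 40 − 5.76(42.1) + 0.045(9200) − 2.16(26.2) = 40 − 242.496 + 414 − 56.592 = 154.912.
∂Q_d/∂I = +0.045, so E_I = 0.045·(9200/154.912) ≈ 2.67.
E_I > 1: normal good (luxury).

2.67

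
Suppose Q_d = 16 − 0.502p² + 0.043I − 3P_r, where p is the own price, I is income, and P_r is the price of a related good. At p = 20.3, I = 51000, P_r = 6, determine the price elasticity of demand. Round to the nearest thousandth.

First evaluate Q_d: 16 − 0.502(20.3)² + 0.043(51000) − 3(6) = 16 − 206.8692 + 2193 − 18 = 1984.1308.
∂Q_d/∂p = −2·0.502·p = -20.3812, so E_p = -20.3812·(20.3/1984.1308) ≈ -0.209.
|E_p| < 1: demand is inelastic.

-0.209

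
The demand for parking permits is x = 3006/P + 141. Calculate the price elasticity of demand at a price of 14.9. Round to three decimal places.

At P = 14.9, x = 342.745.
dx/dP = −3006/P² = −13.5399.
Point elasticity E = (dx/dP)·(P/x) = -13.5399 × 14.9/342.745 ≈ -0.589.
|E| < 1, so demand is inelastic at this price.

-0.589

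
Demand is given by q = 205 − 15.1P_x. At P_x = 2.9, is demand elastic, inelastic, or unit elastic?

At P_x = 2.9, q = 161.21.
dq/dP_x = −15.1.
Point elasticity E = (dq/dP_x)·(P_x/q) = -15.1 × 2.9/161.21 ≈ -0.272.
|E| ≈ 0.272 < 1, so demand is inelastic.

inelastic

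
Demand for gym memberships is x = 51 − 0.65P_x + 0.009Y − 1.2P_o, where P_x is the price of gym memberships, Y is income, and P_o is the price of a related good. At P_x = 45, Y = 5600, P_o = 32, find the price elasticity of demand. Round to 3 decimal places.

-0.867

x = 51 − 0.65(45) + 0.009(5600) − 1.2(32) = 51 − 29.25 + 50.4 − 38.4 = 33.75.
∂x/∂P_x = −0.65, so E_p = (−0.65)·(45/33.75) ≈ -0.867.
|E_p| < 1: demand is inelastic.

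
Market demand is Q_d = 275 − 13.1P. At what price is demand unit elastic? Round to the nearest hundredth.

10.50

For linear demand Q_d = a − bP, E = −bP/(a − bP). |E| = 1 ⇒ bP = a − bP ⇒ P = a/(2b).
P = 275/(2·13.1) ≈ 10.50.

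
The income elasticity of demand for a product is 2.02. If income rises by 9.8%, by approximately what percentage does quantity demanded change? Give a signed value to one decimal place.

%ΔQ ≈ E × %ΔI = (2.02) × (9.8%) ≈ 19.8%.

19.8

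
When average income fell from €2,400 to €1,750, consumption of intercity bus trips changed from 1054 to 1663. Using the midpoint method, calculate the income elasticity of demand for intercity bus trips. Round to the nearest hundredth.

%ΔQ = (1663 − 1054)/[(1054+1663)/2] = 609/1358.5 ≈ 0.4483.
%ΔY = (1,750 − 2,400)/[(2,400+1,750)/2] = -650/2075 ≈ -0.3133.
E_I = %ΔQ/%ΔY ≈ -1.43.
E_I < 0: inferior good.

-1.43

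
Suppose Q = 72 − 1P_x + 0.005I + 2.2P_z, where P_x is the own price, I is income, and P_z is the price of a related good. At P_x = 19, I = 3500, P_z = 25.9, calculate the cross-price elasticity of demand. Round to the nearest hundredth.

Substituting, Q = 72 − 1(19) + 0.005(3500) + 2.2(25.9) = 72 − 19 + 17.5 + 56.98 = 127.48.
∂Q/∂P_z = +2.2, so E_xy = 2.2·(25.9/127.48) ≈ 0.45.
E_xy > 0: the goods are substitutes.

0.45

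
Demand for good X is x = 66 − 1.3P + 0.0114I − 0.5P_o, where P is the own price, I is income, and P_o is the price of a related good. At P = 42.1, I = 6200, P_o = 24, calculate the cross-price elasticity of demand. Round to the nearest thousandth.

First evaluate x: 66 − 1.3(42.1) + 0.0114(6200) − 0.5(24) = 66 − 54.73 + 70.68 − 12 = 69.95.
∂x/∂P_o = −0.5, so E_xy = -0.5·(24/69.95) ≈ -0.172.
E_xy < 0: the goods are complements.

-0.172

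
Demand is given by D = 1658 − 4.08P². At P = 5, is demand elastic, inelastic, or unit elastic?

At P = 5, D = 1556.
dD/dP = −2·4.08·P = −40.8.
Point elasticity E = (dD/dP)·(P/D) = -40.8 × 5/1556 ≈ -0.131.
|E| ≈ 0.131 < 1, so demand is inelastic.

inelastic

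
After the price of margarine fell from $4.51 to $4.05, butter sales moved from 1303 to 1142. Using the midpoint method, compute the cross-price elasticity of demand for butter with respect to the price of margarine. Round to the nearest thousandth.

1.225

%ΔQ_x = (1142 − 1303)/[(1303+1142)/2] = -161/1222.5 ≈ -0.1317.
%ΔP_y = (4.05 − 4.51)/[(4.51+4.05)/2] ≈ -0.1075.
E_xy = -0.1317/-0.1075 ≈ 1.225.
E_xy > 0, so butter and margarine are substitutes.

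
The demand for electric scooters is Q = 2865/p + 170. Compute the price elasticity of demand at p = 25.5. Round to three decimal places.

-0.398

At p = 25.5, Q = 282.3529.
dQ/dp = −2865/p² = −4.406.
Point elasticity E = (dQ/dp)·(p/Q) = -4.406 × 25.5/282.3529 ≈ -0.398.
|E| < 1, so demand is inelastic at this price.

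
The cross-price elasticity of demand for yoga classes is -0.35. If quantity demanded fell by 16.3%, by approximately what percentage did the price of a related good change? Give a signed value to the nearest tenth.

%ΔQ ≈ E × %ΔP_y ⇒ %ΔP_y = %ΔQ / E = (-16.3%)/(-0.35) ≈ 46.6%.

46.6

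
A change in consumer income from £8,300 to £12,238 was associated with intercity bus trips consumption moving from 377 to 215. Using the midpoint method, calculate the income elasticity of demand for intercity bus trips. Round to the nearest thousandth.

%ΔQ = (215 − 377)/[(377+215)/2] = -162/296 ≈ -0.5473.
%ΔI = (12,238 − 8,300)/[(8,300+12,238)/2] = 3938/10269 ≈ 0.3835.
E_I = %ΔQ/%ΔI ≈ -1.427.
E_I < 0: inferior good.

-1.427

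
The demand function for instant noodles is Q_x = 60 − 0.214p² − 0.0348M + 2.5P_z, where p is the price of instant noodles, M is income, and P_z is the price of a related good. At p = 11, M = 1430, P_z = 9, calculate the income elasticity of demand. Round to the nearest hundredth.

-7.27

First evaluate Q_x: 60 − 0.214(11)² − 0.0348(1430) + 2.5(9) = 60 − 25.894 − 49.764 + 22.5 = 6.842.
∂Q_x/∂M = −0.0348, so E_I = -0.0348·(1430/6.842) ≈ -7.27.
E_I < 0: inferior good.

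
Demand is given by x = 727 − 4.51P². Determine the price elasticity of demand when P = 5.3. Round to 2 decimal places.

At P = 5.3, x = 600.3141.
dx/dP = −2·4.51·P = −47.806.
Point elasticity E = (dx/dP)·(P/x) = -47.806 × 5.3/600.3141 ≈ -0.42.
|E| < 1, so demand is inelastic at this price.

-0.42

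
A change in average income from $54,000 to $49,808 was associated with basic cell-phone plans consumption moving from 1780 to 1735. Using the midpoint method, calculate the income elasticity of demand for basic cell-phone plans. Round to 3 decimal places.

0.317

%ΔQ = (1735 − 1780)/[(1780+1735)/2] = -45/1757.5 ≈ -0.0256.
%ΔI = (49,808 − 54,000)/[(54,000+49,808)/2] = -4192/51904 ≈ -0.0808.
E_I = %ΔQ/%ΔI ≈ 0.317.
E_I ∈ (0,1): normal good (necessity).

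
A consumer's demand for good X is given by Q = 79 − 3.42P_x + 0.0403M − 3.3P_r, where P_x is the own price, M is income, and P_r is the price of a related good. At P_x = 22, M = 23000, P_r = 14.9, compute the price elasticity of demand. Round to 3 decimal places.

-0.085

Q = 79 − 3.42(22) + 0.0403(23000) − 3.3(14.9) = 79 − 75.24 + 926.9 − 49.17 = 881.49.
∂Q/∂P_x = −3.42, so E_p = (−3.42)·(22/881.49) ≈ -0.085.
|E_p| < 1: demand is inelastic.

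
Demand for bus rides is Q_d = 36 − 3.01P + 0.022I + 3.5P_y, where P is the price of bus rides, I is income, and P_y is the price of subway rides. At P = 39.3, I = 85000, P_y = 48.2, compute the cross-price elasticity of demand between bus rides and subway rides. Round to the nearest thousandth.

Q_d = 36 − 3.01(39.3) + 0.022(85000) + 3.5(48.2) = 36 − 118.293 + 1870 + 168.7 = 1956.407.
∂Q_d/∂P_y = +3.5, so E_xy = 3.5·(48.2/1956.407) ≈ 0.086.
E_xy > 0: the goods are substitutes.

0.086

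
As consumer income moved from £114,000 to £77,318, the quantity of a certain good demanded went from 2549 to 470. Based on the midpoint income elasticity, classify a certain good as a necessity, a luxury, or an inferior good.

%ΔQ = (470 − 2549)/[(2549+470)/2] = -2079/1509.5 ≈ -1.3773.
%ΔI = (77,318 − 114,000)/[(114,000+77,318)/2] = -36682/95659 ≈ -0.3835.
E_I = %ΔQ/%ΔI ≈ 3.592.
E_I > 1: normal good (luxury).

luxury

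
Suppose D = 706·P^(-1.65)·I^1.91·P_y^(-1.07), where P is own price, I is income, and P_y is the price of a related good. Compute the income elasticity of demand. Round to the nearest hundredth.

1.91

For a Cobb–Douglas (constant-elasticity) form D = A·I^α·…, the elasticity with respect to I equals the exponent α at every point.
Here the exponent on I is 1.91, so the income elasticity of demand is 1.91.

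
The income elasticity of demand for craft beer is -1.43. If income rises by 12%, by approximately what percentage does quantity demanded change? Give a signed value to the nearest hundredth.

-17.16

%ΔQ ≈ E × %ΔI = (-1.43) × (12%) = -17.16%.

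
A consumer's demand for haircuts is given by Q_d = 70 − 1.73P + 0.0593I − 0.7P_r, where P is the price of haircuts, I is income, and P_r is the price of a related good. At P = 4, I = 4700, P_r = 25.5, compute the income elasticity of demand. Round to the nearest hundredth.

0.86

Evaluating quantity at (P, I, P_r) gives Q_d = 70 − 1.73(4) + 0.0593(4700) − 0.7(25.5) = 70 − 6.92 + 278.71 − 17.85 = 323.94.
∂Q_d/∂I = +0.0593, so E_I = 0.0593·(4700/323.94) ≈ 0.86.
E_I ∈ (0,1): normal good (necessity).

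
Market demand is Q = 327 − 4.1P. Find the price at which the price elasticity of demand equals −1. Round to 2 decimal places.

39.88

For linear demand Q = a − bP, E = −bP/(a − bP). |E| = 1 ⇒ bP = a − bP ⇒ P = a/(2b).
P = 327/(2·4.1) ≈ 39.88.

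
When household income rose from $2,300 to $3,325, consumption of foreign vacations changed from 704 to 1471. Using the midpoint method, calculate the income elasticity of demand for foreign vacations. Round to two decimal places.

1.94

%ΔQ = (1471 − 704)/[(704+1471)/2] = 767/1087.5 ≈ 0.7053.
%ΔM = (3,325 − 2,300)/[(2,300+3,325)/2] = 1025/2812.5 ≈ 0.3644.
E_I = %ΔQ/%ΔM ≈ 1.94.
E_I > 1: normal good (luxury).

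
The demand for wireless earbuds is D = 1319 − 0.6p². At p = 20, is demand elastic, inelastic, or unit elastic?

inelastic

At p = 20, D = 1079.
dD/dp = −2·0.6·p = −24.
Point elasticity E = (dD/dp)·(p/D) = -24 × 20/1079 ≈ -0.445.
|E| ≈ 0.445 < 1, so demand is inelastic.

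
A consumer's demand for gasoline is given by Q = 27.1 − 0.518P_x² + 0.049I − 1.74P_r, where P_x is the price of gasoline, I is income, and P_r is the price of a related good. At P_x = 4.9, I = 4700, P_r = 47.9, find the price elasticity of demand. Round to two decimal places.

-0.15

First evaluate Q: 27.1 − 0.518(4.9)² + 0.049(4700) − 1.74(47.9) = 27.1 − 12.4372 + 230.3 − 83.346 = 161.6168.
∂Q/∂P_x = −2·0.518·P_x = -5.0764, so E_p = -5.0764·(4.9/161.6168) ≈ -0.15.
|E_p| < 1: demand is inelastic.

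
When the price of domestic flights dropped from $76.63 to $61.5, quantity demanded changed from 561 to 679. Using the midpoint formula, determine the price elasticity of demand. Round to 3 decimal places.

-0.869

%Δq = (679 − 561)/[(561 + 679)/2] = 118/620 ≈ 0.1903.
%Δp = (61.5 − 76.63)/[(76.63 + 61.5)/2] = -15.13/69.065 ≈ -0.2191.
Arc elasticity E = %Δq/%Δp ≈ 0.1903/-0.2191 ≈ -0.869.
|E| < 1: demand is inelastic over this range.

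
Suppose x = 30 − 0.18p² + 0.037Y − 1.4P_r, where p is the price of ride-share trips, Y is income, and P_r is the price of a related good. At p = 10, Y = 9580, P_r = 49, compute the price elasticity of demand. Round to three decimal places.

-0.121

At the given point, x = 30 − 0.18(10)² + 0.037(9580) − 1.4(49) = 30 − 18 + 354.46 − 68.6 = 297.86.
∂x/∂p = −2·0.18·p = -3.6, so E_p = -3.6·(10/297.86) ≈ -0.121.
|E_p| < 1: demand is inelastic.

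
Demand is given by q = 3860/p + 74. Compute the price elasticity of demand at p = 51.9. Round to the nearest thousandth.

-0.501

At p = 51.9, q = 148.3738.
dq/dp = −3860/p² = −1.433.
Point elasticity E = (dq/dp)·(p/q) = -1.433 × 51.9/148.3738 ≈ -0.501.
|E| < 1, so demand is inelastic at this price.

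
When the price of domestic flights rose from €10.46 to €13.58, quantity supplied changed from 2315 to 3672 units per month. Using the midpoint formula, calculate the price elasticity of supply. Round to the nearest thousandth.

%ΔQ = (3672 − 2315)/[(2315 + 3672)/2] = 1357/2993.5 ≈ 0.4533.
%Δp = (13.58 − 10.46)/[(10.46 + 13.58)/2] = 3.12/12.02 ≈ 0.2596.
Arc elasticity E = %ΔQ/%Δp ≈ 0.4533/0.2596 ≈ 1.746.
|E| > 1: supply is elastic over this range.

1.746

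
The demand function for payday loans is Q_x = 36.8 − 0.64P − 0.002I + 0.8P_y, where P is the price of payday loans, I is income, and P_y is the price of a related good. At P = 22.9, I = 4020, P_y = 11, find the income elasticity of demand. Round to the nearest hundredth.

-0.35

Q_x = 36.8 − 0.64(22.9) − 0.002(4020) + 0.8(11) = 36.8 − 14.656 − 8.04 + 8.8 = 22.904.
∂Q_x/∂I = −0.002, so E_I = -0.002·(4020/22.904) ≈ -0.35.
E_I < 0: inferior good.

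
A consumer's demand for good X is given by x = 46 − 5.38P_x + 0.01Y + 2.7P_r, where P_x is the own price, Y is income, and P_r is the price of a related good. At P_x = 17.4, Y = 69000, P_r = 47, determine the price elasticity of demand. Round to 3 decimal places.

-0.122

Evaluating quantity at (P_x, Y, P_r) gives x = 46 − 5.38(17.4) + 0.01(69000) + 2.7(47) = 46 − 93.612 + 690 + 126.9 = 769.288.
∂x/∂P_x = −5.38, so E_p = (−5.38)·(17.4/769.288) ≈ -0.122.
|E_p| < 1: demand is inelastic.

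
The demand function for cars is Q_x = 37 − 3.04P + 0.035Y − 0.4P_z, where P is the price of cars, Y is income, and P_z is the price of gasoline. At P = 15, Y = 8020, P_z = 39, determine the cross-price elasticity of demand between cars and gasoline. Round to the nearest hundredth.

-0.06

Evaluating quantity at (P, Y, P_z) gives Q_x = 37 − 3.04(15) + 0.035(8020) − 0.4(39) = 37 − 45.6 + 280.7 − 15.6 = 256.5.
∂Q_x/∂P_z = −0.4, so E_xy = -0.4·(39/256.5) ≈ -0.06.
E_xy < 0: the goods are complements.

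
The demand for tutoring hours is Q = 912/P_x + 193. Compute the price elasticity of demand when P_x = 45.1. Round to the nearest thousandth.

At P_x = 45.1, Q = 213.2217.
dQ/dP_x = −912/P_x² = −0.4484.
Point elasticity E = (dQ/dP_x)·(P_x/Q) = -0.4484 × 45.1/213.2217 ≈ -0.095.
|E| < 1, so demand is inelastic at this price.

-0.095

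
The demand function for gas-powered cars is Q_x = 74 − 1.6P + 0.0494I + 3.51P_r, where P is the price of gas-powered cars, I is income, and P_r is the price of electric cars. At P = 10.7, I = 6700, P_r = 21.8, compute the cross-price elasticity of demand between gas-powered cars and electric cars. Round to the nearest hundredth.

0.16

Substituting, Q_x = 74 − 1.6(10.7) + 0.0494(6700) + 3.51(21.8) = 74 − 17.12 + 330.98 + 76.518 = 464.378.
∂Q_x/∂P_r = +3.51, so E_xy = 3.51·(21.8/464.378) ≈ 0.16.
E_xy > 0: the goods are substitutes.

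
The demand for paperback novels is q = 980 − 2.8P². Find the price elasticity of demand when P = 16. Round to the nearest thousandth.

At P = 16, q = 263.2.
dq/dP = −2·2.8·P = −89.6.
Point elasticity E = (dq/dP)·(P/q) = -89.6 × 16/263.2 ≈ -5.447.
|E| > 1, so demand is elastic at this price.

-5.447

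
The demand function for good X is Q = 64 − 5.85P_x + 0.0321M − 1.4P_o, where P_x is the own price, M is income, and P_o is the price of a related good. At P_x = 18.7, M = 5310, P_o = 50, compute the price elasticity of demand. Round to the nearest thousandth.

-1.987

Evaluating quantity at (P_x, M, P_o) gives Q = 64 − 5.85(18.7) + 0.0321(5310) − 1.4(50) = 64 − 109.395 + 170.451 − 70 = 55.056.
∂Q/∂P_x = −5.85, so E_p = (−5.85)·(18.7/55.056) ≈ -1.987.
|E_p| > 1: demand is elastic.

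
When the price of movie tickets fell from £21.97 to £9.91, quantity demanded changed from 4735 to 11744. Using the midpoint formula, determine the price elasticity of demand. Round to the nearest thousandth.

-1.124

%ΔQ = (11744 − 4735)/[(4735 + 11744)/2] = 7009/8239.5 ≈ 0.8507.
%Δp = (9.91 − 21.97)/[(21.97 + 9.91)/2] = -12.06/15.94 ≈ -0.7566.
Arc elasticity E = %ΔQ/%Δp ≈ 0.8507/-0.7566 ≈ -1.124.
|E| > 1: demand is elastic over this range.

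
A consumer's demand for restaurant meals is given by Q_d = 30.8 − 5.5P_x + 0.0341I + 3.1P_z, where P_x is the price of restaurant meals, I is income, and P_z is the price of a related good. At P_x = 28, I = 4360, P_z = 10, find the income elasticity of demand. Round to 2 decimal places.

At the given point, Q_d = 30.8 − 5.5(28) + 0.0341(4360) + 3.1(10) = 30.8 − 154 + 148.676 + 31 = 56.476.
∂Q_d/∂I = +0.0341, so E_I = 0.0341·(4360/56.476) ≈ 2.63.
E_I > 1: normal good (luxury).

2.63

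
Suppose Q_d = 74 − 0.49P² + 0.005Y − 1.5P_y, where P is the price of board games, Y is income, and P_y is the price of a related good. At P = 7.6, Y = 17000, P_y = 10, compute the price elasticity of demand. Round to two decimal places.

First evaluate Q_d: 74 − 0.49(7.6)² + 0.005(17000) − 1.5(10) = 74 − 28.3024 + 85 − 15 = 115.6976.
∂Q_d/∂P = −2·0.49·P = -7.448, so E_p = -7.448·(7.6/115.6976) ≈ -0.49.
|E_p| < 1: demand is inelastic.

-0.49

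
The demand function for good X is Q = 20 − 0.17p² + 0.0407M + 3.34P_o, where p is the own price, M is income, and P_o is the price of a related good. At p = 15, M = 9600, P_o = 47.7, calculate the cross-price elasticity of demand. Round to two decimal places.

0.30

Evaluating quantity at (p, M, P_o) gives Q = 20 − 0.17(15)² + 0.0407(9600) + 3.34(47.7) = 20 − 38.25 + 390.72 + 159.318 = 531.788.
∂Q/∂P_o = +3.34, so E_xy = 3.34·(47.7/531.788) ≈ 0.30.
E_xy > 0: the goods are substitutes.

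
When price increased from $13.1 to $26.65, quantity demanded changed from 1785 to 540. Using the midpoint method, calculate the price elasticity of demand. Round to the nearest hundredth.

%ΔQ = (540 − 1785)/[(1785 + 540)/2] = -1245/1162.5 ≈ -1.0710.
%ΔP = (26.65 − 13.1)/[(13.1 + 26.65)/2] = 13.55/19.875 ≈ 0.6818.
Arc elasticity E = %ΔQ/%ΔP ≈ -1.0710/0.6818 ≈ -1.57.
|E| > 1: demand is elastic over this range.

-1.57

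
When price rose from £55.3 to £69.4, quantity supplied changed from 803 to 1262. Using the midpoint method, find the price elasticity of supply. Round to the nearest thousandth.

1.966

%ΔQ = (1262 − 803)/[(803 + 1262)/2] = 459/1032.5 ≈ 0.4446.
%Δp = (69.4 − 55.3)/[(55.3 + 69.4)/2] = 14.1/62.35 ≈ 0.2261.
Arc elasticity E = %ΔQ/%Δp ≈ 0.4446/0.2261 ≈ 1.966.
|E| > 1: supply is elastic over this range.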